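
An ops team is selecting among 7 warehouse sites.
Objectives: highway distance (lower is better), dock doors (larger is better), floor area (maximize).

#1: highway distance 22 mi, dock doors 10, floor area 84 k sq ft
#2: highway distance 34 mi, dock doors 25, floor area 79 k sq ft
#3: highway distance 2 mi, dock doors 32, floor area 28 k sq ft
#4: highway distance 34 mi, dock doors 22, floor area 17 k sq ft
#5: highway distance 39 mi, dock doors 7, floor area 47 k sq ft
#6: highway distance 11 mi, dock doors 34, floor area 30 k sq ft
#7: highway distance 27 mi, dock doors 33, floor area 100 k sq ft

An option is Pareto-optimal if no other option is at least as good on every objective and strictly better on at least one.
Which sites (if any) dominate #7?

none

#1: worse on dock doors (10 vs 33).
#2: worse on highway distance (34 vs 27).
#3: worse on dock doors (32 vs 33).
#4: worse on highway distance (34 vs 27).
#5: worse on highway distance (39 vs 27).
#6: worse on floor area (30 vs 100).
No option dominates #7.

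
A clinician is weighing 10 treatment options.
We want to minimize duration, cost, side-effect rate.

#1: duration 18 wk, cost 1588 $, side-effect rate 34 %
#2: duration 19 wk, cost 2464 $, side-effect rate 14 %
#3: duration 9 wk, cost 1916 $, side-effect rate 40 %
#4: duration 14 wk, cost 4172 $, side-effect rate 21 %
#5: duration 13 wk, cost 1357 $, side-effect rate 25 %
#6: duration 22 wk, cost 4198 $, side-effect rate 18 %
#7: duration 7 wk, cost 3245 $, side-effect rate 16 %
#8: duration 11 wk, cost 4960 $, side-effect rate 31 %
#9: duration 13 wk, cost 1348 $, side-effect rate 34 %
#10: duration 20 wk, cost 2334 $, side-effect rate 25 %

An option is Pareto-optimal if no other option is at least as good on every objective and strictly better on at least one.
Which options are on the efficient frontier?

#1: dominated by #5 (duration 13≤18, cost 1357≤1588, side-effect rate 25≤34).
#2: not dominated (best side-effect rate).
#3: not dominated.
#4: dominated by #7 (duration 7≤14, cost 3245≤4172, side-effect rate 16≤21).
#5: not dominated.
#6: dominated by #2 (duration 19≤22, cost 2464≤4198, side-effect rate 14≤18).
#7: not dominated (best duration).
#8: dominated by #7 (duration 7≤11, cost 3245≤4960, side-effect rate 16≤31).
#9: not dominated (best cost).
#10: dominated by #5 (duration 13≤20, cost 1357≤2334, side-effect rate 25≤25).

#2, #3, #5, #7, #9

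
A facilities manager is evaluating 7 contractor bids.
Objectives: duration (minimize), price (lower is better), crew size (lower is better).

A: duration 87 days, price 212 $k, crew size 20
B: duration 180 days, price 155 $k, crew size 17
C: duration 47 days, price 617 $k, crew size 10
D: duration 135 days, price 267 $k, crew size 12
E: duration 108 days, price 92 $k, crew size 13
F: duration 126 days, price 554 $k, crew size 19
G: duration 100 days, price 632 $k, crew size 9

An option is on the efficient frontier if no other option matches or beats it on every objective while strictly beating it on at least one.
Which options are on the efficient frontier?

A: not dominated.
B: dominated by E (duration 108≤180, price 92≤155, crew size 13≤17).
C: not dominated (best duration).
D: not dominated.
E: not dominated (best price).
F: dominated by E (duration 108≤126, price 92≤554, crew size 13≤19).
G: not dominated (best crew size).

A, C, D, E, G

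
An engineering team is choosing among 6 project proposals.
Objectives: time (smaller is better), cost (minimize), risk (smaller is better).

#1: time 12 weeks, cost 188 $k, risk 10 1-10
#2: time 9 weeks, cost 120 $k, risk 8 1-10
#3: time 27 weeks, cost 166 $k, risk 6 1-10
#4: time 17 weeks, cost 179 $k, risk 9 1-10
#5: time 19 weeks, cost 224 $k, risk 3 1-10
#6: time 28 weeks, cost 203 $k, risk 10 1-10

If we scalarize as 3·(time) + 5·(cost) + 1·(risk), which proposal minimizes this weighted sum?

#1: 3·12 + 5·188 + 1·10 = 986
#2: 3·9 + 5·120 + 1·8 = 635
#3: 3·27 + 5·166 + 1·6 = 917
#4: 3·17 + 5·179 + 1·9 = 955
#5: 3·19 + 5·224 + 1·3 = 1180
#6: 3·28 + 5·203 + 1·10 = 1109
Lowest: #2 at 635.

#2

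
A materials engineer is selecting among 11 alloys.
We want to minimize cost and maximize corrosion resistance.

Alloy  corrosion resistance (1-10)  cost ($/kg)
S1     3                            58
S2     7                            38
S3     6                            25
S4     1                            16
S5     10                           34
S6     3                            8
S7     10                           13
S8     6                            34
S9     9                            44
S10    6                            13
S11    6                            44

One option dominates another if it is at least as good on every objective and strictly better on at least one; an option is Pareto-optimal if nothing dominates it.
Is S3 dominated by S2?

No

S2 vs S3: S2 is worse on cost (38 vs 25), so it does not dominate S3.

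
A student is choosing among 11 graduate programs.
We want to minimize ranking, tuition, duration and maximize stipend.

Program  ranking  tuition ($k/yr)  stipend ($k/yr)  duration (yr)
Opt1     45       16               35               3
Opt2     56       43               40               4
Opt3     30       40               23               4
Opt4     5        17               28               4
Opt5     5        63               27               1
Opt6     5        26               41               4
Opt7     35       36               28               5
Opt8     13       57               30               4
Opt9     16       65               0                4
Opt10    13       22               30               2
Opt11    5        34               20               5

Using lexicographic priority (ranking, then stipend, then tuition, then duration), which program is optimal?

First minimize ranking: best is 5, kept {Opt4, Opt5, Opt6, Opt11}.
Then maximize stipend: best is 41, kept {Opt6}.

Opt6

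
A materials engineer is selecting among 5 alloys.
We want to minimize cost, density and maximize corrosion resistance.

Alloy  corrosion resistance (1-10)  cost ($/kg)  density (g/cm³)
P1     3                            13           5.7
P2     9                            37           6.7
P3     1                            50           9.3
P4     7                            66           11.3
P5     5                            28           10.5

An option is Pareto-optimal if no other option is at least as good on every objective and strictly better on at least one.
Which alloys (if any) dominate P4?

P2: corrosion resistance 9≥7, cost 37≤66, density 6.7≤11.3 — dominates P4.
Others (P1, P3, P5) are each worse than P4 on at least one objective.

P2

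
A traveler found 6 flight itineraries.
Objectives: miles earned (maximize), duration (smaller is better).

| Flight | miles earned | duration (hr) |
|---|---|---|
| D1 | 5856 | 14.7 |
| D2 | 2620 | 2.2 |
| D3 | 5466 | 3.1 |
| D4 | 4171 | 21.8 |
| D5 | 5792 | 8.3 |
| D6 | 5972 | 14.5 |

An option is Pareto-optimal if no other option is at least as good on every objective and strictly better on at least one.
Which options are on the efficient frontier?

D1: dominated by D6 (miles earned 5972≥5856, duration 14.5≤14.7).
D2: not dominated (best duration).
D3: not dominated.
D4: dominated by D1 (miles earned 5856≥4171, duration 14.7≤21.8).
D5: not dominated.
D6: not dominated (best miles earned).

D2, D3, D5, D6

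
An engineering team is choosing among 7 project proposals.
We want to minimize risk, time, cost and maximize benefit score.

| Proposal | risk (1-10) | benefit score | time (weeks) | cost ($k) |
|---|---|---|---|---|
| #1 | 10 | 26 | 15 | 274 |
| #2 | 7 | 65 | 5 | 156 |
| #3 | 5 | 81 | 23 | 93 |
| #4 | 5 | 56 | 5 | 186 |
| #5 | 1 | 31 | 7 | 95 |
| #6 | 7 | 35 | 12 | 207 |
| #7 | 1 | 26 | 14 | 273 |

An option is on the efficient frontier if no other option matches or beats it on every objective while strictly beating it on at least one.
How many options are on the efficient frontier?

#1: dominated by #2 (risk 7≤10, benefit score 65≥26, time 5≤15, cost 156≤274).
#2: not dominated.
#3: not dominated (best benefit score).
#4: not dominated.
#5: not dominated.
#6: dominated by #2 (risk 7≤7, benefit score 65≥35, time 5≤12, cost 156≤207).
#7: dominated by #5 (risk 1≤1, benefit score 31≥26, time 7≤14, cost 95≤273).
Pareto-optimal: #2, #3, #4, #5 → 4.

4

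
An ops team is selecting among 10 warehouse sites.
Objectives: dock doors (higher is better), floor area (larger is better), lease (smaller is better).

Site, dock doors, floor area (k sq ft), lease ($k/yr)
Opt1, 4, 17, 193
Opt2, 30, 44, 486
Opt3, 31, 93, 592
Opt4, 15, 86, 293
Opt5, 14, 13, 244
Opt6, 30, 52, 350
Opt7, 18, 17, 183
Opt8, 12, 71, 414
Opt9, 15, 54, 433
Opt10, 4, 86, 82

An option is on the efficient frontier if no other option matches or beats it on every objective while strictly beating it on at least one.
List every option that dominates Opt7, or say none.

none

Opt1: worse on dock doors (4 vs 18).
Opt2: worse on lease (486 vs 183).
Opt3: worse on lease (592 vs 183).
Opt4: worse on dock doors (15 vs 18).
Opt5: worse on dock doors (14 vs 18).
Opt6: worse on lease (350 vs 183).
Opt8: worse on dock doors (12 vs 18).
Opt9: worse on dock doors (15 vs 18).
Opt10: worse on dock doors (4 vs 18).
No option dominates Opt7.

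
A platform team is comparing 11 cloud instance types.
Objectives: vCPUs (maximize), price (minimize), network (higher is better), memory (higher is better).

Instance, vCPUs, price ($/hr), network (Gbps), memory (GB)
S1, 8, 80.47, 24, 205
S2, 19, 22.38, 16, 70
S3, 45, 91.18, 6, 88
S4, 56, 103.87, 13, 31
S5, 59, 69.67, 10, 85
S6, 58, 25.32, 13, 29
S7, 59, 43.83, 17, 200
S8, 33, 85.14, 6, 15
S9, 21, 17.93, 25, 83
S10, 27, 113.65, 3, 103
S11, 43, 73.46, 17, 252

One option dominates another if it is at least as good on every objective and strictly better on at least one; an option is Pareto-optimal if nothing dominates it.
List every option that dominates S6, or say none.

S1: worse on vCPUs (8 vs 58).
S2: worse on vCPUs (19 vs 58).
S3: worse on vCPUs (45 vs 58).
S4: worse on vCPUs (56 vs 58).
S5: worse on price (69.67 vs 25.32).
S7: worse on price (43.83 vs 25.32).
S8: worse on vCPUs (33 vs 58).
S9: worse on vCPUs (21 vs 58).
S10: worse on vCPUs (27 vs 58).
S11: worse on vCPUs (43 vs 58).
No option dominates S6.

none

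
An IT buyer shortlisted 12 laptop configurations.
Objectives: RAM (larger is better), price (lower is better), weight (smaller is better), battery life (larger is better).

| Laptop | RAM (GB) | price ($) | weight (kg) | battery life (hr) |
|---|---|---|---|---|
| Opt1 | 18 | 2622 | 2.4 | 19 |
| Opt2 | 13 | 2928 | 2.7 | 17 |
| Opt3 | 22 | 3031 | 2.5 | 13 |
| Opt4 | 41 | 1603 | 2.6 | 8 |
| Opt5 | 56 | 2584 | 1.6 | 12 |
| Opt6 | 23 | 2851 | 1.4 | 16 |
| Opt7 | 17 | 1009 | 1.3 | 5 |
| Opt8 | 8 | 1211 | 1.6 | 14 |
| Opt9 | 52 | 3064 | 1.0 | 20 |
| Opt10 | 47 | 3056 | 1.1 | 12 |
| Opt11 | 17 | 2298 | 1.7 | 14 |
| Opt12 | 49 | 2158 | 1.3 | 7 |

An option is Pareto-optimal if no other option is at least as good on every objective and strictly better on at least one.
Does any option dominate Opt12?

No

Opt1: worse on RAM (18 vs 49).
Opt2: worse on RAM (13 vs 49).
Opt3: worse on RAM (22 vs 49).
Opt4: worse on RAM (41 vs 49).
Opt5: worse on price (2584 vs 2158).
Opt6: worse on RAM (23 vs 49).
Opt7: worse on RAM (17 vs 49).
Opt8: worse on RAM (8 vs 49).
Opt9: worse on price (3064 vs 2158).
Opt10: worse on RAM (47 vs 49).
Opt11: worse on RAM (17 vs 49).
No option is at least as good as Opt12 on every objective and strictly better on one.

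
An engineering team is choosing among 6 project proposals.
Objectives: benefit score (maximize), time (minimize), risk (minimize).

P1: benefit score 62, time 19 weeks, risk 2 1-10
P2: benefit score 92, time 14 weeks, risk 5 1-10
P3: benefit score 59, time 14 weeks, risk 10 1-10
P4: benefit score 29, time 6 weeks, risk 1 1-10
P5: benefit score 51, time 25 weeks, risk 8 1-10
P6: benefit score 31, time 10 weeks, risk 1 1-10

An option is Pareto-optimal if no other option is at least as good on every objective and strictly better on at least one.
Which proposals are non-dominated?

P1: not dominated.
P2: not dominated (best benefit score).
P3: dominated by P2 (benefit score 92≥59, time 14≤14, risk 5≤10).
P4: not dominated (best time).
P5: dominated by P1 (benefit score 62≥51, time 19≤25, risk 2≤8).
P6: not dominated.

P1, P2, P4, P6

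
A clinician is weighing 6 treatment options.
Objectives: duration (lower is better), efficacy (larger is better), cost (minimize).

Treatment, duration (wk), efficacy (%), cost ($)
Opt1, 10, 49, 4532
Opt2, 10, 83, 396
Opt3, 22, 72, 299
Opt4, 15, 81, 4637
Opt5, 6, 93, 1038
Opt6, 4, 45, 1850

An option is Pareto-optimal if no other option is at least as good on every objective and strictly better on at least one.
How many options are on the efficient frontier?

4

Opt1: dominated by Opt2 (duration 10≤10, efficacy 83≥49, cost 396≤4532).
Opt2: not dominated.
Opt3: not dominated (best cost).
Opt4: dominated by Opt2 (duration 10≤15, efficacy 83≥81, cost 396≤4637).
Opt5: not dominated (best efficacy).
Opt6: not dominated (best duration).
Pareto-optimal: Opt2, Opt3, Opt5, Opt6 → 4.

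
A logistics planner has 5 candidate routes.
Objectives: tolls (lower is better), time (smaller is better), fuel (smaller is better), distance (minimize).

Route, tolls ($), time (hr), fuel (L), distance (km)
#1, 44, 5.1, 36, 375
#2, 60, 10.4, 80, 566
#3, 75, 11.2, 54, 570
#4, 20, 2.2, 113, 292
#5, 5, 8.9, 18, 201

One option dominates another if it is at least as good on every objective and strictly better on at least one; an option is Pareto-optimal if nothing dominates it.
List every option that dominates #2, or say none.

#1, #5

#1: tolls 44≤60, time 5.1≤10.4, fuel 36≤80, distance 375≤566 — dominates #2.
#5: tolls 5≤60, time 8.9≤10.4, fuel 18≤80, distance 201≤566 — dominates #2.
Others (#3, #4) are each worse than #2 on at least one objective.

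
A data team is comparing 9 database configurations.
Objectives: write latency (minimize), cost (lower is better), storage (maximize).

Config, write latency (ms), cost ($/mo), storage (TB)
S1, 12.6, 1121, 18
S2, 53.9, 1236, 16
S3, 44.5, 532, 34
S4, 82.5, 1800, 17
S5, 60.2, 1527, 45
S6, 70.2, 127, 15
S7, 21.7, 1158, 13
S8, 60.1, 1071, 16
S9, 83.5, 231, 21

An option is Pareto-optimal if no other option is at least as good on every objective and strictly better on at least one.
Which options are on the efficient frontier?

S1, S3, S5, S6, S9

S1: not dominated (best write latency).
S2: dominated by S1 (write latency 12.6≤53.9, cost 1121≤1236, storage 18≥16).
S3: not dominated.
S4: dominated by S1 (write latency 12.6≤82.5, cost 1121≤1800, storage 18≥17).
S5: not dominated (best storage).
S6: not dominated (best cost).
S7: dominated by S1 (write latency 12.6≤21.7, cost 1121≤1158, storage 18≥13).
S8: dominated by S3 (write latency 44.5≤60.1, cost 532≤1071, storage 34≥16).
S9: not dominated.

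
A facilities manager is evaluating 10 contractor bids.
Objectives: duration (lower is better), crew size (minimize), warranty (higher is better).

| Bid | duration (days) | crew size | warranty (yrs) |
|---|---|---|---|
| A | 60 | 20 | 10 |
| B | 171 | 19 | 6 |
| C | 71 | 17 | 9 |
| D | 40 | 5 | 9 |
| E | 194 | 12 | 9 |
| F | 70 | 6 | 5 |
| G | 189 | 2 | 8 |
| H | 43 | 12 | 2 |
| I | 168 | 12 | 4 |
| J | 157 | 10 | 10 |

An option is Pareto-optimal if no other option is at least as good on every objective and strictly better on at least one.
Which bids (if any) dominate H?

D

D: duration 40≤43, crew size 5≤12, warranty 9≥2 — dominates H.
Others (A, B, C, E, F, G, I, J) are each worse than H on at least one objective.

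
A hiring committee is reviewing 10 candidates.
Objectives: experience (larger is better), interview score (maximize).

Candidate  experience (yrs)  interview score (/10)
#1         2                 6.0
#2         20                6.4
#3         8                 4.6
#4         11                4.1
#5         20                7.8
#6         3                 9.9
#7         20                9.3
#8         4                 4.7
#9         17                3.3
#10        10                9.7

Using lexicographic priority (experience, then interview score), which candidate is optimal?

First maximize experience: best is 20, kept {#2, #5, #7}.
Then maximize interview score: best is 9.3, kept {#7}.

#7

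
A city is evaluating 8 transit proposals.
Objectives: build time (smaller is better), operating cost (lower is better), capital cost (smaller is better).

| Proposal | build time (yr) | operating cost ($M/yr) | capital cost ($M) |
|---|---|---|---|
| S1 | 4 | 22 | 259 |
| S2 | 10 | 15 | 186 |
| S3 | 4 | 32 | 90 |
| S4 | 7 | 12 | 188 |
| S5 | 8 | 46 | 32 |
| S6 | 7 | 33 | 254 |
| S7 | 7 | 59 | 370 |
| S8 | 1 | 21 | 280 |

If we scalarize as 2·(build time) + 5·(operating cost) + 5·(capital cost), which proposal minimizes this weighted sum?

S1: 2·4 + 5·22 + 5·259 = 1413
S2: 2·10 + 5·15 + 5·186 = 1025
S3: 2·4 + 5·32 + 5·90 = 618
S4: 2·7 + 5·12 + 5·188 = 1014
S5: 2·8 + 5·46 + 5·32 = 406
S6: 2·7 + 5·33 + 5·254 = 1449
S7: 2·7 + 5·59 + 5·370 = 2159
S8: 2·1 + 5·21 + 5·280 = 1507
Lowest: S5 at 406.

S5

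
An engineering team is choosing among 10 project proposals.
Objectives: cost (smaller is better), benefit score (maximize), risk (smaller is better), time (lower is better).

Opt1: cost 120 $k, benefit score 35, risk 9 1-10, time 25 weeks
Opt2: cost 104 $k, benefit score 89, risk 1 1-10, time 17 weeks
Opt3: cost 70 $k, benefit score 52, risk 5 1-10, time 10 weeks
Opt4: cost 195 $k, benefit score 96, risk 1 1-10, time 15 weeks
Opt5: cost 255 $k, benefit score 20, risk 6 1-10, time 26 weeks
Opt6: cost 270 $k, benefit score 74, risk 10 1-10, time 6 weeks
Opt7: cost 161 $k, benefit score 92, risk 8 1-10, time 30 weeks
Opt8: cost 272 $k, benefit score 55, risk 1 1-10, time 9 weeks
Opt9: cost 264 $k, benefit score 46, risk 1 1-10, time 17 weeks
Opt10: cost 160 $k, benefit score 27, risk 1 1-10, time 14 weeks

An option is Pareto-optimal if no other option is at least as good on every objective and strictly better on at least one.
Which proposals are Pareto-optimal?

Opt1: dominated by Opt2 (cost 104≤120, benefit score 89≥35, risk 1≤9, time 17≤25).
Opt2: not dominated.
Opt3: not dominated (best cost).
Opt4: not dominated (best benefit score).
Opt5: dominated by Opt2 (cost 104≤255, benefit score 89≥20, risk 1≤6, time 17≤26).
Opt6: not dominated (best time).
Opt7: not dominated.
Opt8: not dominated.
Opt9: dominated by Opt2 (cost 104≤264, benefit score 89≥46, risk 1≤1, time 17≤17).
Opt10: not dominated.

Opt2, Opt3, Opt4, Opt6, Opt7, Opt8, Opt10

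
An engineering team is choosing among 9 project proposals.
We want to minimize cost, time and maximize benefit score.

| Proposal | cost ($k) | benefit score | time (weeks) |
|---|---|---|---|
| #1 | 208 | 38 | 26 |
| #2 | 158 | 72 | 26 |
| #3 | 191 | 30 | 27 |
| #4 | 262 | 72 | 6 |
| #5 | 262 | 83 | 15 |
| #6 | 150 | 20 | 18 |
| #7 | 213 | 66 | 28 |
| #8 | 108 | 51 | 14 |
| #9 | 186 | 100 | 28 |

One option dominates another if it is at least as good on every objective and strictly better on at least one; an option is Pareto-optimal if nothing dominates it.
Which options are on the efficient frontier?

#1: dominated by #2 (cost 158≤208, benefit score 72≥38, time 26≤26).
#2: not dominated.
#3: dominated by #2 (cost 158≤191, benefit score 72≥30, time 26≤27).
#4: not dominated (best time).
#5: not dominated.
#6: dominated by #8 (cost 108≤150, benefit score 51≥20, time 14≤18).
#7: dominated by #2 (cost 158≤213, benefit score 72≥66, time 26≤28).
#8: not dominated (best cost).
#9: not dominated (best benefit score).

#2, #4, #5, #8, #9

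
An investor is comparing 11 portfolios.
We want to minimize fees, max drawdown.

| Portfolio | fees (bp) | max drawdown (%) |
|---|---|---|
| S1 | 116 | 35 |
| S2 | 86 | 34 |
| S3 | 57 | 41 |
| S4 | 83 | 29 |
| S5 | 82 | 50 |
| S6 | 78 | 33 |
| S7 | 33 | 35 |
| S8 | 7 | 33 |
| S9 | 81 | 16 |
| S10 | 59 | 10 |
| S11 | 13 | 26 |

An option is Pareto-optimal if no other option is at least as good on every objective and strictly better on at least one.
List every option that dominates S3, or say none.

S7: fees 33≤57, max drawdown 35≤41 — dominates S3.
S8: fees 7≤57, max drawdown 33≤41 — dominates S3.
S11: fees 13≤57, max drawdown 26≤41 — dominates S3.
Others (S1, S2, S4, S5, S6, S9, S10) are each worse than S3 on at least one objective.

S7, S8, S11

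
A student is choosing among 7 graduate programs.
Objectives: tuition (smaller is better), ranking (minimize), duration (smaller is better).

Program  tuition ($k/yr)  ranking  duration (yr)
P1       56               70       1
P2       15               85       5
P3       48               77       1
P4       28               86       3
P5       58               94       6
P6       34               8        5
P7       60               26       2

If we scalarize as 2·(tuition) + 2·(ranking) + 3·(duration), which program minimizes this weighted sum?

P6

P1: 2·56 + 2·70 + 3·1 = 255
P2: 2·15 + 2·85 + 3·5 = 215
P3: 2·48 + 2·77 + 3·1 = 253
P4: 2·28 + 2·86 + 3·3 = 237
P5: 2·58 + 2·94 + 3·6 = 322
P6: 2·34 + 2·8 + 3·5 = 99
P7: 2·60 + 2·26 + 3·2 = 178
Lowest: P6 at 99.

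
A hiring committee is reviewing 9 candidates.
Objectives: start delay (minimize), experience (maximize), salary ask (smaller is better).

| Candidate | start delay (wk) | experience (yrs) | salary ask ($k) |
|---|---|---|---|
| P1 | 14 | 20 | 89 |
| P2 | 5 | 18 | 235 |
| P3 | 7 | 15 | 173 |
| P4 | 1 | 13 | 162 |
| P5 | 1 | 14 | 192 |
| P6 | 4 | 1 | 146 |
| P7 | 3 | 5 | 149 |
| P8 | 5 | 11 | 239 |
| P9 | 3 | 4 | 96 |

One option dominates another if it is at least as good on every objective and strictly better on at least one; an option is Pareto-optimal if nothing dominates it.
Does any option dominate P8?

Yes

P2 vs P8: start delay 5≤5, experience 18≥11, salary ask 235≤239 — P2 is at least as good on every objective and strictly better on at least one, so P2 dominates P8.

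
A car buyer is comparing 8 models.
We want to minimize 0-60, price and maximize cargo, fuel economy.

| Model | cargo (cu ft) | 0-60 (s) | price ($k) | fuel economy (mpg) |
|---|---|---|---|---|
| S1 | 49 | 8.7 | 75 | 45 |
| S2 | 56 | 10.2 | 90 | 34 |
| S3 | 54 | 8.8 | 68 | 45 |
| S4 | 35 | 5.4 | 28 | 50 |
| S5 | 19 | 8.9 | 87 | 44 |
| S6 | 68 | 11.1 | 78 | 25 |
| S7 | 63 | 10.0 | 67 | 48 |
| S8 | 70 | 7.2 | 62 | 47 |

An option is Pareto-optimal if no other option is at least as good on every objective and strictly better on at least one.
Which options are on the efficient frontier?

S4, S7, S8

S1: dominated by S8 (cargo 70≥49, 0-60 7.2≤8.7, price 62≤75, fuel economy 47≥45).
S2: dominated by S7 (cargo 63≥56, 0-60 10.0≤10.2, price 67≤90, fuel economy 48≥34).
S3: dominated by S8 (cargo 70≥54, 0-60 7.2≤8.8, price 62≤68, fuel economy 47≥45).
S4: not dominated (best 0-60).
S5: dominated by S1 (cargo 49≥19, 0-60 8.7≤8.9, price 75≤87, fuel economy 45≥44).
S6: dominated by S8 (cargo 70≥68, 0-60 7.2≤11.1, price 62≤78, fuel economy 47≥25).
S7: not dominated.
S8: not dominated (best cargo).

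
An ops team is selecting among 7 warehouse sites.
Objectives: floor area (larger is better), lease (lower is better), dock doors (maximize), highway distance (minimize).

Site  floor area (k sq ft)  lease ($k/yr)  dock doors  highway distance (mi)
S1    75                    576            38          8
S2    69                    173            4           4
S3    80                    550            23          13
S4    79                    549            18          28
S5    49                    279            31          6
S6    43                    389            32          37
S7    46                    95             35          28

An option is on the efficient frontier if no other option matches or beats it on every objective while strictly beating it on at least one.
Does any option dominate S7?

S1: worse on lease (576 vs 95).
S2: worse on lease (173 vs 95).
S3: worse on lease (550 vs 95).
S4: worse on lease (549 vs 95).
S5: worse on lease (279 vs 95).
S6: worse on floor area (43 vs 46).
No option is at least as good as S7 on every objective and strictly better on one.

No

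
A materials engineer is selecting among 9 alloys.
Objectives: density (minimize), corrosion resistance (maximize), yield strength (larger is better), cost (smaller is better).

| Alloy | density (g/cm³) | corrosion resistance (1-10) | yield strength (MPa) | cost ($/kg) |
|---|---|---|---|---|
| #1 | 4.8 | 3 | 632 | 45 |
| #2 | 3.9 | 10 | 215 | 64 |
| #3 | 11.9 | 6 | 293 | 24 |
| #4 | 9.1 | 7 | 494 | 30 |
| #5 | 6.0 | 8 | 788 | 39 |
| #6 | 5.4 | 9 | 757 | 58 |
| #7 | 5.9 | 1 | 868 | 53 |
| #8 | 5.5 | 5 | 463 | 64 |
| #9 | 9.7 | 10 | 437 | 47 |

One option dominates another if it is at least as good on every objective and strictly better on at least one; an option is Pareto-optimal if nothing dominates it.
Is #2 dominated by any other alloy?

#1: worse on density (4.8 vs 3.9).
#3: worse on density (11.9 vs 3.9).
#4: worse on density (9.1 vs 3.9).
#5: worse on density (6.0 vs 3.9).
#6: worse on density (5.4 vs 3.9).
#7: worse on density (5.9 vs 3.9).
#8: worse on density (5.5 vs 3.9).
#9: worse on density (9.7 vs 3.9).
No option is at least as good as #2 on every objective and strictly better on one.

No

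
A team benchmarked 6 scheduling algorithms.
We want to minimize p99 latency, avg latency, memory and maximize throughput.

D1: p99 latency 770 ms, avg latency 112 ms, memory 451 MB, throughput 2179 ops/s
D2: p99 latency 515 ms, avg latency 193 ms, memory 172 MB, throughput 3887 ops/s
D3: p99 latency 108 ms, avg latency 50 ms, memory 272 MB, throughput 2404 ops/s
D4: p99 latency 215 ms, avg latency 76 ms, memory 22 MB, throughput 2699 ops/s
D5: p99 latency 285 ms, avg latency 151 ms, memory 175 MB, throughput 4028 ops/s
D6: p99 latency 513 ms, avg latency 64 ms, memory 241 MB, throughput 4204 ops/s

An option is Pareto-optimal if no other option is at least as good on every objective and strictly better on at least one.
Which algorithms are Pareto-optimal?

D2, D3, D4, D5, D6

D1: dominated by D3 (p99 latency 108≤770, avg latency 50≤112, memory 272≤451, throughput 2404≥2179).
D2: not dominated.
D3: not dominated (best p99 latency).
D4: not dominated (best memory).
D5: not dominated.
D6: not dominated (best throughput).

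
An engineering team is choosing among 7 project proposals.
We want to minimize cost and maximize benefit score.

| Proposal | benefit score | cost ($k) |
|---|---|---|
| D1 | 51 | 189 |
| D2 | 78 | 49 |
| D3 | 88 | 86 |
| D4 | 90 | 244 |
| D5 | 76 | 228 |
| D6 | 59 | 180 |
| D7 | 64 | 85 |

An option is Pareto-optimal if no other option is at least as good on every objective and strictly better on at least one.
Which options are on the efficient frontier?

D1: dominated by D2 (benefit score 78≥51, cost 49≤189).
D2: not dominated (best cost).
D3: not dominated.
D4: not dominated (best benefit score).
D5: dominated by D2 (benefit score 78≥76, cost 49≤228).
D6: dominated by D2 (benefit score 78≥59, cost 49≤180).
D7: dominated by D2 (benefit score 78≥64, cost 49≤85).

D2, D3, D4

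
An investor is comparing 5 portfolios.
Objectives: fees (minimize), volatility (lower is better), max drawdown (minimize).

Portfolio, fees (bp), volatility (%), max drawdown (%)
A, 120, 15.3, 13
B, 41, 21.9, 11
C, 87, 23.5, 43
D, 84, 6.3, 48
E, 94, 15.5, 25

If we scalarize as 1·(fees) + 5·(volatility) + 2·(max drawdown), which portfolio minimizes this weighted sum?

B

A: 1·120 + 5·15.3 + 2·13 = 222.5
B: 1·41 + 5·21.9 + 2·11 = 172.5
C: 1·87 + 5·23.5 + 2·43 = 290.5
D: 1·84 + 5·6.3 + 2·48 = 211.5
E: 1·94 + 5·15.5 + 2·25 = 221.5
Lowest: B at 172.5.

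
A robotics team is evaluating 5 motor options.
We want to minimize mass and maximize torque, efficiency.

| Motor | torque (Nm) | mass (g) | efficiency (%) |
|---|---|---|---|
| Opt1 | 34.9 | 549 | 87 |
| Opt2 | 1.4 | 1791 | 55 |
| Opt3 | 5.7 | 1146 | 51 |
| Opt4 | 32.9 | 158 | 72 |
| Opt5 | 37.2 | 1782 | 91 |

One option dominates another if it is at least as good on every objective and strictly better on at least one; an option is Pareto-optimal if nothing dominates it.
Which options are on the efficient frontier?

Opt1: not dominated.
Opt2: dominated by Opt1 (torque 34.9≥1.4, mass 549≤1791, efficiency 87≥55).
Opt3: dominated by Opt1 (torque 34.9≥5.7, mass 549≤1146, efficiency 87≥51).
Opt4: not dominated (best mass).
Opt5: not dominated (best torque).

Opt1, Opt4, Opt5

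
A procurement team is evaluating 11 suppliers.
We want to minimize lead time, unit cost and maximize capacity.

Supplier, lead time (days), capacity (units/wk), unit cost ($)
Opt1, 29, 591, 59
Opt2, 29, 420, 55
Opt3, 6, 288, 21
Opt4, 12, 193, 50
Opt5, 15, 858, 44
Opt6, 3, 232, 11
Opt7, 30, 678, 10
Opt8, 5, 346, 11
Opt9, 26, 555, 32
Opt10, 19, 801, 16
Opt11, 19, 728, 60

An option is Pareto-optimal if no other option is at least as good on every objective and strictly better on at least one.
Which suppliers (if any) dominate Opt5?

Opt1: worse on lead time (29 vs 15).
Opt2: worse on lead time (29 vs 15).
Opt3: worse on capacity (288 vs 858).
Opt4: worse on capacity (193 vs 858).
Opt6: worse on capacity (232 vs 858).
Opt7: worse on lead time (30 vs 15).
Opt8: worse on capacity (346 vs 858).
Opt9: worse on lead time (26 vs 15).
Opt10: worse on lead time (19 vs 15).
Opt11: worse on lead time (19 vs 15).
No option dominates Opt5.

none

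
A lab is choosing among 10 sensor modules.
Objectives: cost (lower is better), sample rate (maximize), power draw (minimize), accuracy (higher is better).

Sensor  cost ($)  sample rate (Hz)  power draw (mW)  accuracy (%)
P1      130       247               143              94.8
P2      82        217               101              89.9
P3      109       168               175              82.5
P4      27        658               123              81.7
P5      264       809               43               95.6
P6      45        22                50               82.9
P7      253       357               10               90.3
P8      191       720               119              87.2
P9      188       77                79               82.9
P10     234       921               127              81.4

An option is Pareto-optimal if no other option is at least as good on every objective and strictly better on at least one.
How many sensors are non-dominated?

P1: not dominated.
P2: not dominated.
P3: dominated by P2 (cost 82≤109, sample rate 217≥168, power draw 101≤175, accuracy 89.9≥82.5).
P4: not dominated (best cost).
P5: not dominated (best accuracy).
P6: not dominated.
P7: not dominated (best power draw).
P8: not dominated.
P9: not dominated.
P10: not dominated (best sample rate).
Pareto-optimal: P1, P2, P4, P5, P6, P7, P8, P9, P10 → 9.

9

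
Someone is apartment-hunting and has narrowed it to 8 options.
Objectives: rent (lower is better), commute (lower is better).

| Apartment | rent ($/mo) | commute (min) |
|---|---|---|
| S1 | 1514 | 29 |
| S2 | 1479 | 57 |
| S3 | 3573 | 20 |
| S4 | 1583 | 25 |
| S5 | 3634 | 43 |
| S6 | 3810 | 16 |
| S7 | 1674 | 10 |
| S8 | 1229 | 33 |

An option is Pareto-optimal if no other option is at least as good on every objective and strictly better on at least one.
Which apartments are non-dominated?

S1: not dominated.
S2: dominated by S8 (rent 1229≤1479, commute 33≤57).
S3: dominated by S7 (rent 1674≤3573, commute 10≤20).
S4: not dominated.
S5: dominated by S1 (rent 1514≤3634, commute 29≤43).
S6: dominated by S7 (rent 1674≤3810, commute 10≤16).
S7: not dominated (best commute).
S8: not dominated (best rent).

S1, S4, S7, S8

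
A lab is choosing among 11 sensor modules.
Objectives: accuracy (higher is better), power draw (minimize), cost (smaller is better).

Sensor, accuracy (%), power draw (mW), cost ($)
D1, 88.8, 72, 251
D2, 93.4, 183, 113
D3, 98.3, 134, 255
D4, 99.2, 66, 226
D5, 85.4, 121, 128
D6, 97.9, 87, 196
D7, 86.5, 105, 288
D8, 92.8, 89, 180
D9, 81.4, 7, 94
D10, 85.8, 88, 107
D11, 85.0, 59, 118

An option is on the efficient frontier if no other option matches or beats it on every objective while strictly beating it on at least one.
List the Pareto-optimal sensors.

D1: dominated by D4 (accuracy 99.2≥88.8, power draw 66≤72, cost 226≤251).
D2: not dominated.
D3: dominated by D4 (accuracy 99.2≥98.3, power draw 66≤134, cost 226≤255).
D4: not dominated (best accuracy).
D5: dominated by D10 (accuracy 85.8≥85.4, power draw 88≤121, cost 107≤128).
D6: not dominated.
D7: dominated by D1 (accuracy 88.8≥86.5, power draw 72≤105, cost 251≤288).
D8: not dominated.
D9: not dominated (best power draw).
D10: not dominated.
D11: not dominated.

D2, D4, D6, D8, D9, D10, D11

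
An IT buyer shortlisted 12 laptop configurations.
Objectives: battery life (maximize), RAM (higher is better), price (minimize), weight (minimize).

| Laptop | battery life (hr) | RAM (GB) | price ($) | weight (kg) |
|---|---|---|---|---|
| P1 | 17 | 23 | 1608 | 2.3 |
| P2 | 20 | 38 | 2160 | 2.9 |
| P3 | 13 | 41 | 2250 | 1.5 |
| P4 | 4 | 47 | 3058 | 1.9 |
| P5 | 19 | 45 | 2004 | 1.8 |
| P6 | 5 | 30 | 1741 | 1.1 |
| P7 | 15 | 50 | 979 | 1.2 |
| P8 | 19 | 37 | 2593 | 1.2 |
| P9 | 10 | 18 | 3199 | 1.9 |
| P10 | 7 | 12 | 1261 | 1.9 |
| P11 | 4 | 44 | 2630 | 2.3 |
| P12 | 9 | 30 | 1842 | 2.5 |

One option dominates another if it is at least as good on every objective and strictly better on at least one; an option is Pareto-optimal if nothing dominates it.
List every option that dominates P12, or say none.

P7: battery life 15≥9, RAM 50≥30, price 979≤1842, weight 1.2≤2.5 — dominates P12.
Others (P1, P2, P3, P4, P5, P6, P8, P9, P10, P11) are each worse than P12 on at least one objective.

P7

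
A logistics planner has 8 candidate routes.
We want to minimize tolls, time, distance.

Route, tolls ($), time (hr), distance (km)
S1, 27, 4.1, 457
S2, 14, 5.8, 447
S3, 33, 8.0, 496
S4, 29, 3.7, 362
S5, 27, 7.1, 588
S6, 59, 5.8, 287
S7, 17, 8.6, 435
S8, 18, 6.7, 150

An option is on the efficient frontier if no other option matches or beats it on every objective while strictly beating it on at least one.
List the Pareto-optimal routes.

S1, S2, S4, S6, S7, S8

S1: not dominated.
S2: not dominated (best tolls).
S3: dominated by S1 (tolls 27≤33, time 4.1≤8.0, distance 457≤496).
S4: not dominated (best time).
S5: dominated by S1 (tolls 27≤27, time 4.1≤7.1, distance 457≤588).
S6: not dominated.
S7: not dominated.
S8: not dominated (best distance).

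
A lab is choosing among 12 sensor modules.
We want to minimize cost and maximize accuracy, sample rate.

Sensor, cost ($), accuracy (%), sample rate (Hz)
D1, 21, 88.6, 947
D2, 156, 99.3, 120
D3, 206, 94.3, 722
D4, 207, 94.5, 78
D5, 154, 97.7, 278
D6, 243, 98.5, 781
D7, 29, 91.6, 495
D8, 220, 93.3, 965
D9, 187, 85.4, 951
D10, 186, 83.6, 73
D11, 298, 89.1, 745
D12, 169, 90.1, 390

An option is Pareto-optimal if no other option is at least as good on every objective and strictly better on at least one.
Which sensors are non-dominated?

D1, D2, D3, D5, D6, D7, D8, D9

D1: not dominated (best cost).
D2: not dominated (best accuracy).
D3: not dominated.
D4: dominated by D2 (cost 156≤207, accuracy 99.3≥94.5, sample rate 120≥78).
D5: not dominated.
D6: not dominated.
D7: not dominated.
D8: not dominated (best sample rate).
D9: not dominated.
D10: dominated by D1 (cost 21≤186, accuracy 88.6≥83.6, sample rate 947≥73).
D11: dominated by D6 (cost 243≤298, accuracy 98.5≥89.1, sample rate 781≥745).
D12: dominated by D7 (cost 29≤169, accuracy 91.6≥90.1, sample rate 495≥390).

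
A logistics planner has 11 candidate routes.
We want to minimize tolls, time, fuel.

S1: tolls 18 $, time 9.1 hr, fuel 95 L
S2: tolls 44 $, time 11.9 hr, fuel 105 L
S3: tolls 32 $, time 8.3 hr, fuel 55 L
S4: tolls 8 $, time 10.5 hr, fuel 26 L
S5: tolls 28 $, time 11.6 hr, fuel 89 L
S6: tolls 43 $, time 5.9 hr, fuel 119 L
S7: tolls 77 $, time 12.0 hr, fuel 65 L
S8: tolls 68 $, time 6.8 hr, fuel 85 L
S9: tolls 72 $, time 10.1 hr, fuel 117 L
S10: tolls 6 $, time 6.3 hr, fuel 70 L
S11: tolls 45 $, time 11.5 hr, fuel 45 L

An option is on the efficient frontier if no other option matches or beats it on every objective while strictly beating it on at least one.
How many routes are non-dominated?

S1: dominated by S10 (tolls 6≤18, time 6.3≤9.1, fuel 70≤95).
S2: dominated by S1 (tolls 18≤44, time 9.1≤11.9, fuel 95≤105).
S3: not dominated.
S4: not dominated (best fuel).
S5: dominated by S4 (tolls 8≤28, time 10.5≤11.6, fuel 26≤89).
S6: not dominated (best time).
S7: dominated by S3 (tolls 32≤77, time 8.3≤12.0, fuel 55≤65).
S8: dominated by S10 (tolls 6≤68, time 6.3≤6.8, fuel 70≤85).
S9: dominated by S1 (tolls 18≤72, time 9.1≤10.1, fuel 95≤117).
S10: not dominated (best tolls).
S11: dominated by S4 (tolls 8≤45, time 10.5≤11.5, fuel 26≤45).
Pareto-optimal: S3, S4, S6, S10 → 4.

4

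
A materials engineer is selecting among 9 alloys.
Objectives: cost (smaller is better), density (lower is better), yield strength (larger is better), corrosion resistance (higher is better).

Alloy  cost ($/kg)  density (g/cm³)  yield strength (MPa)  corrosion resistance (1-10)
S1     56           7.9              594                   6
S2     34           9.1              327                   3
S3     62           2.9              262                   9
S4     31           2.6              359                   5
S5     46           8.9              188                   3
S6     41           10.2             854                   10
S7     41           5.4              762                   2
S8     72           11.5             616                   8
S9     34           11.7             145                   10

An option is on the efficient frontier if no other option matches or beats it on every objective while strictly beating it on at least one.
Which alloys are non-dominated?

S1, S3, S4, S6, S7, S9

S1: not dominated.
S2: dominated by S4 (cost 31≤34, density 2.6≤9.1, yield strength 359≥327, corrosion resistance 5≥3).
S3: not dominated.
S4: not dominated (best cost).
S5: dominated by S4 (cost 31≤46, density 2.6≤8.9, yield strength 359≥188, corrosion resistance 5≥3).
S6: not dominated (best yield strength).
S7: not dominated.
S8: dominated by S6 (cost 41≤72, density 10.2≤11.5, yield strength 854≥616, corrosion resistance 10≥8).
S9: not dominated.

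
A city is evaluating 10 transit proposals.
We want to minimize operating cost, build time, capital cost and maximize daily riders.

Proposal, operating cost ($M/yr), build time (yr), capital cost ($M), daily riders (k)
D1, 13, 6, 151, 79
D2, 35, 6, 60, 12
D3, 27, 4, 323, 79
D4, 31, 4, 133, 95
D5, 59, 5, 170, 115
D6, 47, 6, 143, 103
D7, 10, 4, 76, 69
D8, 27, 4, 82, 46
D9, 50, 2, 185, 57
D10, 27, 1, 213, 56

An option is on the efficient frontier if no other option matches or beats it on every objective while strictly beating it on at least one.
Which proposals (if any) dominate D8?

D7: operating cost 10≤27, build time 4≤4, capital cost 76≤82, daily riders 69≥46 — dominates D8.
Others (D1, D2, D3, D4, D5, D6, D9, D10) are each worse than D8 on at least one objective.

D7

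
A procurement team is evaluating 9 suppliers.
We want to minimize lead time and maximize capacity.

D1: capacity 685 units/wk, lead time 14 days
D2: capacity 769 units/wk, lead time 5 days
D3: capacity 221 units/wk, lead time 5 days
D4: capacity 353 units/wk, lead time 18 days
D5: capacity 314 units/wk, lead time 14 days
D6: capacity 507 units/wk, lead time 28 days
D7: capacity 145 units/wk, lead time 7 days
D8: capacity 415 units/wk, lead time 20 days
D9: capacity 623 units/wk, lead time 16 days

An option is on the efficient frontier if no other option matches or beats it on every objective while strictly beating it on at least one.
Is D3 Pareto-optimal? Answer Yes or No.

D2 vs D3: capacity 769≥221, lead time 5≤5 — D2 is at least as good on every objective and strictly better on at least one, so D2 dominates D3.

No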